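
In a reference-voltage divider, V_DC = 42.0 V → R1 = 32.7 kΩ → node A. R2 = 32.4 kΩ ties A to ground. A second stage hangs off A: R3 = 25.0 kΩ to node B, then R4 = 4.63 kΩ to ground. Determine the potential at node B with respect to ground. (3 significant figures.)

Looking into the second stage from A: R3 + R4 = 29.63 kΩ appears in parallel with R2.
R2 ‖ (R3+R4) = 15.48 kΩ.
First divider: V_A = V_DC · 15.48/(32.7 + 15.48) = 13.49 V.
Stage 2 is unloaded, so V_B = V_A · R4/(R3+R4) = 13.49 × 4.63/29.63 = 2.108 V.

V_B ≈ 2.11 V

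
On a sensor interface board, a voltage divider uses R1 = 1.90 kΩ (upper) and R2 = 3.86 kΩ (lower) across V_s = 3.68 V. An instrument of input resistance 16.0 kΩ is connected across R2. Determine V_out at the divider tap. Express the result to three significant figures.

V_out ≈ 2.28 V

R2 ‖ R_L = (3.86 × 16.0)/(3.86 + 16.0) = 3.110 kΩ.
Voltage divider with the loaded lower leg: V_out = 3.68 × 3.110/(1.90 + 3.110) = 3.68 × 0.6207 = 2.284 V.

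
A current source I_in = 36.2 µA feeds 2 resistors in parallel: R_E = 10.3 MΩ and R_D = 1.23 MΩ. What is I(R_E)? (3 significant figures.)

Two-branch current divider: I_k = I_in · R_other/(R_1 + R_2).
I(R_E) = 36.2 × 1.23/(10.3 + 1.23) = 36.2 × 0.1067 = 3.862 µA.

I ≈ 3.86 µA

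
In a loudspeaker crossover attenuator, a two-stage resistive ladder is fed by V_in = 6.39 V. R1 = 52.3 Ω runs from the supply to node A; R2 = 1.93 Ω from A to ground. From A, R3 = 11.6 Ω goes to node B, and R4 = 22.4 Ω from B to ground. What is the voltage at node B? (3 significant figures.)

V_B ≈ 0.142 V

Node A sees R2 in parallel with the series input of stage 2, R3 + R4 = 34.00 Ω.
Effective lower resistance at A: R2 ‖ 34.00 = 1.826 Ω.
So V_A = 6.39 × 0.03374 = 0.2156 V.
Then the unloaded second divider: V_B = V_A × R4/(R3+R4) = 0.2156 × 0.6588 = 0.1420 V.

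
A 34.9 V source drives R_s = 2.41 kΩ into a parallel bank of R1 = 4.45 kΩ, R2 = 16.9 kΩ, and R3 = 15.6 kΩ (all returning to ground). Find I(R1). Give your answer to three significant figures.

I ≈ 4.27 mA

Parallel bank: R_p = 1/(1/4.45 + 1/16.9 + 1/15.6) = 2.874 kΩ.
Node voltage V_A = V_supply · R_p/(R_s + R_p) = 34.9 × 0.5439 = 18.98 V.
Branch current I = V_A/R1 = 18.98/4.45 = 4.265 mA.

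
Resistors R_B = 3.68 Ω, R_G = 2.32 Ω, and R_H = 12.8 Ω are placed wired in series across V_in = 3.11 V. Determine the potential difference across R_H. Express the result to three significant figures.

Total series resistance ΣR = 3.68 + 2.32 + 12.8 = 18.80 Ω.
Voltage divider: V = V_in · (12.80 / 18.80) = 3.11 × 0.6809 = 2.117 V.

V ≈ 2.12 V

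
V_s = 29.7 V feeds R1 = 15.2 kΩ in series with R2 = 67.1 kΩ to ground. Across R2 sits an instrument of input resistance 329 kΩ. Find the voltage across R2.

V_out ≈ 23.3 V

The load sits in parallel with R2, giving an effective lower resistance R2' = R2·R_L/(R2+R_L) = 55.73 kΩ.
Now apply the divider: V_out = 29.7 × 0.7857 = 23.34 V.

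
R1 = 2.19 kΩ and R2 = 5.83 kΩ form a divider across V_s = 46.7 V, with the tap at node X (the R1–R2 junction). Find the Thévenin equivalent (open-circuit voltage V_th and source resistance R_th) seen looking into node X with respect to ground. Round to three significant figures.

V_th is the unloaded tap voltage: V_s · R2/(R1+R2) = 46.7 × 0.7269 = 33.95 V.
Looking into X with the source shorted: R_th = R1·R2/(R1+R2) = 2.190 × 5.83/8.020 = 1.592 kΩ.

V_th ≈ 33.9 V, R_th ≈ 1.59 kΩ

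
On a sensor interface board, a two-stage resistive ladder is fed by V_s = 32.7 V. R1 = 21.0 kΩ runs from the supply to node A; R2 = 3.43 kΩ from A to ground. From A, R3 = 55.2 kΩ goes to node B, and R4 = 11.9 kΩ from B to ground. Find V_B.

Node A sees R2 in parallel with the series input of stage 2, R3 + R4 = 67.10 kΩ.
R2 ‖ (R3+R4) = 3.263 kΩ.
So V_A = 32.7 × 0.1345 = 4.398 V.
Stage 2 is unloaded, so V_B = V_A · R4/(R3+R4) = 4.398 × 11.9/67.10 = 0.7800 V.

V_B ≈ 0.780 V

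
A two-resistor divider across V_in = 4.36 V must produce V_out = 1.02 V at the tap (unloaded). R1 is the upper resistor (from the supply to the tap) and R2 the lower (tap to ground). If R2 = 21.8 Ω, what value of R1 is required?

R1 ≈ 71.4 Ω

Required fraction k = V_out/V_in = 0.2339.
So R1 = R2 · (V_in/V_out − 1) = 21.8 × (4.36/1.02 − 1) = 21.8 × 3.275 = 71.38 Ω.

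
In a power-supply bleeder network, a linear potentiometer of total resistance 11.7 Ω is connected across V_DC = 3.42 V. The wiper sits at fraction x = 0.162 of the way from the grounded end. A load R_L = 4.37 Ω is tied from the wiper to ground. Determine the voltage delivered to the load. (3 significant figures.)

Split the track: R_lower = x·R_p = 1.895 Ω, R_upper = (1−x)·R_p = 9.805 Ω.
(x·R_p) ‖ R_L = 1.322 Ω.
Then V_out = V_DC · 1.322/(9.805 + 1.322) = 0.4063 V.

V_out ≈ 0.406 V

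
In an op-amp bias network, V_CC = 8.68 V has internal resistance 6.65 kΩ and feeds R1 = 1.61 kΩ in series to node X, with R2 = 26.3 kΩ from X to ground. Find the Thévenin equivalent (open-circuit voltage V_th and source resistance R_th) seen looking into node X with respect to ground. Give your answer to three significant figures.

R1' = 6.65 + 1.61 = 8.260 kΩ (source resistance + R1).
With X open, the divider is unloaded: V_th = 8.68 × 26.3/34.56 = 6.605 V.
Zeroing V_CC shorts the top of R1' to ground, so R_th = R1' ‖ R2 = 6.286 kΩ.

V_th ≈ 6.61 V, R_th ≈ 6.29 kΩ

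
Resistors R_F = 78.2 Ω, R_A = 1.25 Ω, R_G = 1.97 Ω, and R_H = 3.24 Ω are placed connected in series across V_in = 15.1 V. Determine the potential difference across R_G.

ΣR = 78.2 + 1.25 + 1.97 + 3.24 = 84.66 Ω.
V = V_in · R/ΣR = 15.1 × 0.02327 = 0.3514 V.

V ≈ 0.351 V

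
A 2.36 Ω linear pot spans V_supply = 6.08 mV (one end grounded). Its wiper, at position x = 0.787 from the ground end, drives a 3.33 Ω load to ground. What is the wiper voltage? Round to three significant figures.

V_out ≈ 4.28 mV

Lower segment x·R_p = 1.857 Ω; upper segment (1−x)·R_p = 0.5027 Ω.
(x·R_p) ‖ R_L = 1.192 Ω.
V_out = 6.08 × 1.192/(0.5027 + 1.192) = 4.277 mV.
(Unloaded: V_out = x·V_supply = 4.78 mV.)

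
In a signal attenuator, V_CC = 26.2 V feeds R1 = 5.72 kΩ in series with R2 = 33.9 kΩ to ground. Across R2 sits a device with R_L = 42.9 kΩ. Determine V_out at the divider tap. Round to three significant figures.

V_out ≈ 20.1 V

The load sits in parallel with R2, giving an effective lower resistance R2' = R2·R_L/(R2+R_L) = 18.94 kΩ.
Then V_out = V_CC · R2'/(R1 + R2') = 26.2 × 18.94/24.66 = 20.12 V.
(Unloaded it would be 22.4 V; the load pulls it down.)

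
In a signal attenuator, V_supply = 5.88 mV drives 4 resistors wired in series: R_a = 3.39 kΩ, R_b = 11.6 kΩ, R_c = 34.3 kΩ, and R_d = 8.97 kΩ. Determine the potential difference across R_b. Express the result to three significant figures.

V ≈ 1.17 mV

Total series resistance ΣR = 3.39 + 11.6 + 34.3 + 8.97 = 58.26 kΩ.
By the voltage-divider rule, V = 5.88 × 11.60/58.26 = 1.171 mV.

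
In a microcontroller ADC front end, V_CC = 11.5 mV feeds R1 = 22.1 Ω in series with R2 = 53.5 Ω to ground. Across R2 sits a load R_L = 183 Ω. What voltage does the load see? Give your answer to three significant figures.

V_out ≈ 7.50 mV

The load sits in parallel with R2, giving an effective lower resistance R2' = R2·R_L/(R2+R_L) = 41.40 Ω.
Now apply the divider: V_out = 11.5 × 0.6520 = 7.497 mV.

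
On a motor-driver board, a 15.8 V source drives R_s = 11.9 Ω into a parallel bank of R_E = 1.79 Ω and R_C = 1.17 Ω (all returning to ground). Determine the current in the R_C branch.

Combine the parallel branches: R_p = (1/1.79 + 1/1.17)⁻¹ = 0.7075 Ω.
V_A by voltage divider: V_A = 15.8 × 0.7075/(11.9 + 0.7075) = 0.8867 V.
Branch current I = V_A/R_C = 0.8867/1.17 = 0.7579 A.
(Equivalently: I_total = 1.253 A, then current-divider fraction G_k/ΣG = 0.6047.)

I ≈ 0.758 A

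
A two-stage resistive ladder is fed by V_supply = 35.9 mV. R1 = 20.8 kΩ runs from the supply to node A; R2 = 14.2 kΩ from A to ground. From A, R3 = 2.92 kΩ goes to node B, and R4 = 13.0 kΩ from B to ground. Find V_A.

Looking into the second stage from A: R3 + R4 = 15.92 kΩ appears in parallel with R2.
R2 ‖ (R3+R4) = 7.505 kΩ.
So V_A = 35.9 × 0.2652 = 9.519 mV.

V_A ≈ 9.52 mV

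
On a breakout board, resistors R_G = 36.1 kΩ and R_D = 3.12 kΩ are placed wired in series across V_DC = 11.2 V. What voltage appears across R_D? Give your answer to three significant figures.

V ≈ 0.891 V

Total series resistance ΣR = 36.1 + 3.12 = 39.22 kΩ.
Voltage divider: V = V_DC · (3.120 / 39.22) = 11.2 × 0.07955 = 0.8910 V.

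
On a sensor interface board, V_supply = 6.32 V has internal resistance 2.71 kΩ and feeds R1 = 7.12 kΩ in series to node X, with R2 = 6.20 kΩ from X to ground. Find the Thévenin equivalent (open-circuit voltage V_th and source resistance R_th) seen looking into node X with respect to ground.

V_th ≈ 2.44 V, R_th ≈ 3.80 kΩ

R1' = 2.71 + 7.12 = 9.830 kΩ (source resistance + R1).
V_th is the unloaded tap voltage: V_supply · R2/(R1'+R2) = 6.32 × 0.3868 = 2.444 V.
With V_supply suppressed (replaced by a short), R_th = R1' ‖ R2 = (9.830 × 6.20)/(9.830 + 6.20) = 3.802 kΩ.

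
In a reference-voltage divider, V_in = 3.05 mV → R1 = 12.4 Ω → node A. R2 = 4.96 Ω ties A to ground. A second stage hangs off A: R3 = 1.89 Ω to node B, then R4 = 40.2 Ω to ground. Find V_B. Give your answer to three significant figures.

V_B ≈ 0.768 mV

The second stage (R3 + R4 = 42.09 Ω) loads node A in parallel with R2.
R2 ‖ (R3+R4) = 4.437 Ω.
V_A = 3.05 × 4.437/(12.4 + 4.437) = 0.8038 mV.
Stage 2 is unloaded, so V_B = V_A · R4/(R3+R4) = 0.8038 × 40.2/42.09 = 0.7677 mV.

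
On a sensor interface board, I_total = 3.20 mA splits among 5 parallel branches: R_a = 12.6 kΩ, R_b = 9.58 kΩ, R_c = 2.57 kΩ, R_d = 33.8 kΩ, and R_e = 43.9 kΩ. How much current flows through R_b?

Total conductance ΣG = 1/12.6 + 1/9.58 + 1/2.57 + 1/33.8 + 1/43.9 = 0.6252 (units of 1/kΩ).
R_b takes the fraction G_k/ΣG = 0.1044/0.6252 = 0.1670, so I = 3.20 × 0.1670 = 0.5343 mA.

I ≈ 0.534 mA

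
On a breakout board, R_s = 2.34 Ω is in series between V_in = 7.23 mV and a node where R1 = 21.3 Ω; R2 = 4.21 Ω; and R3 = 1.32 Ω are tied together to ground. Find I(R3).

I ≈ 1.59 mA

Equivalent of the parallel group: R_p = 0.9596 Ω.
V_A by voltage divider: V_A = 7.23 × 0.9596/(2.34 + 0.9596) = 2.103 mV.
I(R3) = V_A / R3 = 2.103/1.32 = 1.593 mA.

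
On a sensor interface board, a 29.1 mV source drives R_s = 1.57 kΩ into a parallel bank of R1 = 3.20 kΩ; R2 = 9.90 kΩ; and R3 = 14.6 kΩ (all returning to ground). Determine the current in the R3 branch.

I ≈ 1.13 µA

Equivalent of the parallel group: R_p = 2.075 kΩ.
V_A by voltage divider: V_A = 29.1 × 2.075/(1.57 + 2.075) = 16.56 mV.
Branch current I = V_A/R3 = 16.56/14.6 = 1.135 µA.
(Check via current divider: I_total = 7.984 µA; share G_k/ΣG = 0.1421 → same result.)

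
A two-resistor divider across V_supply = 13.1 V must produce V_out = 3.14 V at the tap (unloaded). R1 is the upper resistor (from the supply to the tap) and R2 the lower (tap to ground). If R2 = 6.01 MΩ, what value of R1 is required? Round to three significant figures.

R1 ≈ 19.1 MΩ

The divider ratio is R2/(R1+R2) = 3.14/13.1 = 0.2397.
R1 = R2·(1/k − 1) = 6.01 × 3.172 = 19.06 MΩ.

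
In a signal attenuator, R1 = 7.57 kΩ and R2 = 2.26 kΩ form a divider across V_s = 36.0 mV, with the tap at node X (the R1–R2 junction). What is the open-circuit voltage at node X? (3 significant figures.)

With X open, the divider is unloaded: V_th = 36.0 × 2.26/9.830 = 8.277 mV.

V_th ≈ 8.28 mV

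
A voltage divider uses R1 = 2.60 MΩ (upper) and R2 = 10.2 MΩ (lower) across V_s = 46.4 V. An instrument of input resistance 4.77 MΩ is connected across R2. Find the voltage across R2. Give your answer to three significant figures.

V_out ≈ 25.8 V

The load sits in parallel with R2, giving an effective lower resistance R2' = R2·R_L/(R2+R_L) = 3.250 MΩ.
Voltage divider with the loaded lower leg: V_out = 46.4 × 3.250/(2.60 + 3.250) = 46.4 × 0.5556 = 25.78 V.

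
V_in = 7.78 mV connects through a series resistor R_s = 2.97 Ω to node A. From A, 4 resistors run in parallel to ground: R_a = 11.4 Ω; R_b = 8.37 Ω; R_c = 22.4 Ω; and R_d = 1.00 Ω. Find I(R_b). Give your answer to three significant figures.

Parallel bank: R_p = 1/(1/11.4 + 1/8.37 + 1/22.4 + 1/1.00) = 0.7988 Ω.
V_A by voltage divider: V_A = 7.78 × 0.7988/(2.97 + 0.7988) = 1.649 mV.
I(R_b) = V_A / R_b = 1.649/8.37 = 0.1970 mA.

I ≈ 0.197 mA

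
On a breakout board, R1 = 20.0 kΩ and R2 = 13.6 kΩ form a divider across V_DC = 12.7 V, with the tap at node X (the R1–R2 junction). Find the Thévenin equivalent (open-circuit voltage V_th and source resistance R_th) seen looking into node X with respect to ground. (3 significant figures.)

V_th is the unloaded tap voltage: V_DC · R2/(R1+R2) = 12.7 × 0.4048 = 5.140 V.
With V_DC suppressed (replaced by a short), R_th = R1 ‖ R2 = (20.00 × 13.6)/(20.00 + 13.6) = 8.095 kΩ.

V_th ≈ 5.14 V, R_th ≈ 8.10 kΩ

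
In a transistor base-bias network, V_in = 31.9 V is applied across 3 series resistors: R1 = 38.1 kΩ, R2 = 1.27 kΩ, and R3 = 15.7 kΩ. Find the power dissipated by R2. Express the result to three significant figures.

P ≈ 0.426 mW

Series current I = V_in/ΣR = 31.9/55.07 = 0.5793 mA.
P(R2) = I²·R2 = (0.5793)² × 1.27 = 0.4261 mW.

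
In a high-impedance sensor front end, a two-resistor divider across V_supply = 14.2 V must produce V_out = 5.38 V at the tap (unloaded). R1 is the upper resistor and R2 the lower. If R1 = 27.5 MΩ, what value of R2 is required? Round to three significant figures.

R2 ≈ 16.8 MΩ

Required fraction k = V_out/V_supply = 0.3789.
R2 = R1 · 0.3789/(1 − 0.3789) = 16.77 MΩ.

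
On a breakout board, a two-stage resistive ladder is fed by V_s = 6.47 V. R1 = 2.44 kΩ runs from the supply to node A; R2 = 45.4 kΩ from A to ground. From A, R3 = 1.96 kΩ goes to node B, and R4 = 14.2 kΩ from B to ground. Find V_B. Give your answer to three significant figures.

V_B ≈ 4.72 V

The second stage (R3 + R4 = 16.16 kΩ) loads node A in parallel with R2.
R2 ‖ (R3+R4) = 11.92 kΩ.
So V_A = 6.47 × 0.8301 = 5.370 V.
Stage 2 is unloaded, so V_B = V_A · R4/(R3+R4) = 5.370 × 14.2/16.16 = 4.719 V.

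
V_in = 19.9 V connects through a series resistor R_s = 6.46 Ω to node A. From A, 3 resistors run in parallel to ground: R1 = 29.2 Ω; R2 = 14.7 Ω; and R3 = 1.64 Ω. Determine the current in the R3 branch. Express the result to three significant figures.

Equivalent of the parallel group: R_p = 1.404 Ω.
V_A = 19.9 × 1.404/7.864 = 3.554 V.
Branch current I = V_A/R3 = 3.554/1.64 = 2.167 A.

I ≈ 2.17 A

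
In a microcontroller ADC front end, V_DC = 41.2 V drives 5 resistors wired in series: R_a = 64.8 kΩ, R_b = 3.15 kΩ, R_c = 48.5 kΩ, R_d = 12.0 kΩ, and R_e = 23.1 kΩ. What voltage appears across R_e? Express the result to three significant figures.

ΣR = 64.8 + 3.15 + 48.5 + 12.0 + 23.1 = 151.6 kΩ.
By the voltage-divider rule, V = 41.2 × 23.10/151.6 = 6.280 V.

V ≈ 6.28 V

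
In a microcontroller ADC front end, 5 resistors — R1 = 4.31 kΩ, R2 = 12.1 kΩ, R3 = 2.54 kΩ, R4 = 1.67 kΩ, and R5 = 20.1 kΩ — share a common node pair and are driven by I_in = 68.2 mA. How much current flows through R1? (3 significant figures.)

I ≈ 11.7 mA

Total conductance ΣG = 1/4.31 + 1/12.1 + 1/2.54 + 1/1.67 + 1/20.1 = 1.357 (units of 1/kΩ).
Current divider: I(R1) = I_in · G_k/ΣG = 68.2 × (0.2320/1.357) = 68.2 × 0.1710 = 11.66 mA.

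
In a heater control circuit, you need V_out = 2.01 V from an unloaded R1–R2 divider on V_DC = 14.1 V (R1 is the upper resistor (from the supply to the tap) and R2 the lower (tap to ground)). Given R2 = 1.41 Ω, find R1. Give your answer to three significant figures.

R1 ≈ 8.48 Ω

Required fraction k = V_out/V_DC = 0.1426.
R1 = R2·(1/k − 1) = 1.41 × 6.015 = 8.481 Ω.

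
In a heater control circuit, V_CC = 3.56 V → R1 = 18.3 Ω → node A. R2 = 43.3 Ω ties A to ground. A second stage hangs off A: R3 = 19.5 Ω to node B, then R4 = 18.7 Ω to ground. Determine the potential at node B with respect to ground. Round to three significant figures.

V_B ≈ 0.916 V

The second stage (R3 + R4 = 38.20 Ω) loads node A in parallel with R2.
R2 ‖ (R3+R4) = 20.30 Ω.
First divider: V_A = V_CC · 20.30/(18.3 + 20.30) = 1.872 V.
V_B = V_A × 0.4895 = 0.9164 V.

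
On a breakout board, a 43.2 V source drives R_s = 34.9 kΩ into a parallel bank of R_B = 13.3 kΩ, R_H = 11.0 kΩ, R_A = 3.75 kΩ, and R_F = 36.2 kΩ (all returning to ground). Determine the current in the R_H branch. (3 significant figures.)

Equivalent of the parallel group: R_p = 2.172 kΩ.
V_A by voltage divider: V_A = 43.2 × 2.172/(34.9 + 2.172) = 2.531 V.
I(R_H) = V_A / R_H = 2.531/11.0 = 0.2301 mA.
(Check via current divider: I_total = 1.165 mA; share G_k/ΣG = 0.1975 → same result.)

I ≈ 0.230 mA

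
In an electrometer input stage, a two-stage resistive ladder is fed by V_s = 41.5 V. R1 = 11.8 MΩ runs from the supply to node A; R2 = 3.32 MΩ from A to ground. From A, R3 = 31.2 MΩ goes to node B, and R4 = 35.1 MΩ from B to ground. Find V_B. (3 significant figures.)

V_B ≈ 4.64 V

Node A sees R2 in parallel with the series input of stage 2, R3 + R4 = 66.30 MΩ.
Effective lower resistance at A: R2 ‖ 66.30 = 3.162 MΩ.
First divider: V_A = V_s · 3.162/(11.8 + 3.162) = 8.770 V.
V_B = V_A × 0.5294 = 4.643 V.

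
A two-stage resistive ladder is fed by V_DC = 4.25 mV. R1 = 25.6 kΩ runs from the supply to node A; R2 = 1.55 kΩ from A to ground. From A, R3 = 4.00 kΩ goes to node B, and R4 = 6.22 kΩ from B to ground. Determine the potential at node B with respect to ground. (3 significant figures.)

Looking into the second stage from A: R3 + R4 = 10.22 kΩ appears in parallel with R2.
Effective lower resistance at A: R2 ‖ 10.22 = 1.346 kΩ.
First divider: V_A = V_DC · 1.346/(25.6 + 1.346) = 0.2123 mV.
Stage 2 is unloaded, so V_B = V_A · R4/(R3+R4) = 0.2123 × 6.22/10.22 = 0.1292 mV.

V_B ≈ 0.129 mV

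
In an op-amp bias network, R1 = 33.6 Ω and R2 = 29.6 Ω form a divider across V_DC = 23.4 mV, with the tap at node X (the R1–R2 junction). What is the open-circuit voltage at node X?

V_th ≈ 11.0 mV

With X open, the divider is unloaded: V_th = 23.4 × 29.6/63.20 = 10.96 mV.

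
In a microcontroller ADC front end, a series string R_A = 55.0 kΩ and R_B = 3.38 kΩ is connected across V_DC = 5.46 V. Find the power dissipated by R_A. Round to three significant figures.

P ≈ 0.481 mW

Series current I = V_DC/ΣR = 5.46/58.38 = 0.09353 mA.
P(R_A) = I²·R_A = (0.09353)² × 55.0 = 0.4811 mW.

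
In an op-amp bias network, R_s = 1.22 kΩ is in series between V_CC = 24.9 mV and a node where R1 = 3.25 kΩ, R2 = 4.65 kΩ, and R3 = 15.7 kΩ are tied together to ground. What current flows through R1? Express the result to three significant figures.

I ≈ 4.47 µA

Combine the parallel branches: R_p = (1/3.25 + 1/4.65 + 1/15.7)⁻¹ = 1.705 kΩ.
Node voltage V_A = V_CC · R_p/(R_s + R_p) = 24.9 × 0.5829 = 14.52 mV.
I(R1) = V_A / R1 = 14.52/3.25 = 4.466 µA.
(Check via current divider: I_total = 8.512 µA; share G_k/ΣG = 0.5247 → same result.)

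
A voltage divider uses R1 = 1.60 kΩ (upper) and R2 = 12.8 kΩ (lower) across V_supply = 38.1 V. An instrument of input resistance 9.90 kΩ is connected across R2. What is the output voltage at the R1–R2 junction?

V_out ≈ 29.6 V

First combine the lower leg with the load: R2 ‖ R_L = 5.582 kΩ.
Then V_out = V_supply · R2'/(R1 + R2') = 38.1 × 5.582/7.182 = 29.61 V.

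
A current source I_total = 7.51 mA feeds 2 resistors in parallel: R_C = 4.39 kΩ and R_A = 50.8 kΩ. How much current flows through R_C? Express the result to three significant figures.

For two parallel branches, I_k = I_total · (other R)/(sum of R).
So I = 7.51 × 50.8/55.19 = 6.913 mA.

I ≈ 6.91 mA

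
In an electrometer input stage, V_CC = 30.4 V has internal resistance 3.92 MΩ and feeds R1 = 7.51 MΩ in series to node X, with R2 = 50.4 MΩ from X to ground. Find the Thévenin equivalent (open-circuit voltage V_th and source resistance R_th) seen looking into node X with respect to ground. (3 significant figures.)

V_th ≈ 24.8 V, R_th ≈ 9.32 MΩ

R1' = 3.92 + 7.51 = 11.43 MΩ (source resistance + R1).
V_th is the unloaded tap voltage: V_CC · R2/(R1'+R2) = 30.4 × 0.8151 = 24.78 V.
Looking into X with the source shorted: R_th = R1'·R2/(R1'+R2) = 11.43 × 50.4/61.83 = 9.317 MΩ.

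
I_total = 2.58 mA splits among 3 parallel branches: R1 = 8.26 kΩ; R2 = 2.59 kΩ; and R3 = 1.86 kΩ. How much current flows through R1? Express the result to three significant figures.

I ≈ 0.299 mA

Total conductance ΣG = 1/8.26 + 1/2.59 + 1/1.86 = 1.045 (units of 1/kΩ).
By the current-divider rule, I = I_total · G_k/ΣG = 2.58 × 0.1159 = 0.2990 mA.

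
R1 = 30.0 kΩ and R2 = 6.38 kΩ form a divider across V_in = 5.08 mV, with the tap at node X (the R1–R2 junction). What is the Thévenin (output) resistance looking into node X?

R_th ≈ 5.26 kΩ

Zeroing V_in shorts the top of R1 to ground, so R_th = R1 ‖ R2 = 5.261 kΩ.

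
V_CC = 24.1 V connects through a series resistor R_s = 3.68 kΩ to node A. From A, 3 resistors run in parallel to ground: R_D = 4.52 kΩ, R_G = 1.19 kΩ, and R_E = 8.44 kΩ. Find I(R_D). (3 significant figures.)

Combine the parallel branches: R_p = (1/4.52 + 1/1.19 + 1/8.44)⁻¹ = 0.8474 kΩ.
Node voltage V_A = V_CC · R_p/(R_s + R_p) = 24.1 × 0.1872 = 4.511 V.
I(R_D) = V_A / R_D = 4.511/4.52 = 0.9980 mA.
(Check via current divider: I_total = 5.323 mA; share G_k/ΣG = 0.1875 → same result.)

I ≈ 0.998 mA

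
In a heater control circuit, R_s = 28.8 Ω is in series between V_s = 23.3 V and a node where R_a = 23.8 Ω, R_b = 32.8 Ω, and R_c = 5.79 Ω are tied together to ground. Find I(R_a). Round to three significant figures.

I ≈ 0.121 A

Parallel bank: R_p = 1/(1/23.8 + 1/32.8 + 1/5.79) = 4.078 Ω.
V_A = 23.3 × 4.078/32.88 = 2.890 V.
I(R_a) = V_A / R_a = 2.890/23.8 = 0.1214 A.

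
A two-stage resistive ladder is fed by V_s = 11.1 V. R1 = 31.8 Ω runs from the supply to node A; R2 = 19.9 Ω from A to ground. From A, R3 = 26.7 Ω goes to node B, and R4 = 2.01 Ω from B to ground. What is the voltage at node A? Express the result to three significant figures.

V_A ≈ 3.00 V

Looking into the second stage from A: R3 + R4 = 28.71 Ω appears in parallel with R2.
Effective lower resistance at A: R2 ‖ 28.71 = 11.75 Ω.
First divider: V_A = V_s · 11.75/(31.8 + 11.75) = 2.995 V.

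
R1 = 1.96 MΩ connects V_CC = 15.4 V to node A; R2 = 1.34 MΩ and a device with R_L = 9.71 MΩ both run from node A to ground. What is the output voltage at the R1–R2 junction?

V_out ≈ 5.78 V

R2 ‖ R_L = (1.34 × 9.71)/(1.34 + 9.71) = 1.178 MΩ.
Voltage divider with the loaded lower leg: V_out = 15.4 × 1.178/(1.96 + 1.178) = 15.4 × 0.3753 = 5.780 V.
(Unloaded it would be 6.25 V; the load pulls it down.)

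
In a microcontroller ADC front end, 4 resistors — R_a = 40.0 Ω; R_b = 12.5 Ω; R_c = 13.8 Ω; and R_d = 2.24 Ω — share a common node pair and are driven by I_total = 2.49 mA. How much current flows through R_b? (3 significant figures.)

Total conductance ΣG = 1/40.0 + 1/12.5 + 1/13.8 + 1/2.24 = 0.6239 (units of 1/Ω).
Current divider: I(R_b) = I_total · G_k/ΣG = 2.49 × (0.08000/0.6239) = 2.49 × 0.1282 = 0.3193 mA.

I ≈ 0.319 mA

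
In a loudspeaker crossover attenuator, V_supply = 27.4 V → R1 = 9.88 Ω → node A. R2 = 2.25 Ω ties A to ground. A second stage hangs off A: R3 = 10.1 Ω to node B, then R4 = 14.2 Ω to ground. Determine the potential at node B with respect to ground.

V_B ≈ 2.76 V

Node A sees R2 in parallel with the series input of stage 2, R3 + R4 = 24.30 Ω.
R2 ‖ (R3+R4) = 2.059 Ω.
So V_A = 27.4 × 0.1725 = 4.726 V.
Then the unloaded second divider: V_B = V_A × R4/(R3+R4) = 4.726 × 0.5844 = 2.762 V.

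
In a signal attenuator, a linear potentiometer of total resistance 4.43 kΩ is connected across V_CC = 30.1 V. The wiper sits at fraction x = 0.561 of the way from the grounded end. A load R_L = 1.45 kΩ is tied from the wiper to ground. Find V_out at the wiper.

The pot divides into 1.945 kΩ above the wiper and 2.485 kΩ below.
R_L loads the lower segment: effective lower R = 0.9157 kΩ.
Loaded-divider output: V_out = 30.1 × 0.3201 = 9.636 V.
(Unloaded: V_out = x·V_CC = 16.9 V.)

V_out ≈ 9.64 V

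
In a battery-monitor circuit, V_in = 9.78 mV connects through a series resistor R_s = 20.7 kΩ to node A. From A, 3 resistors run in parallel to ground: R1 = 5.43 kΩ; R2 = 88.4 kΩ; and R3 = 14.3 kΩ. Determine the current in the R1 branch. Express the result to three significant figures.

Parallel bank: R_p = 1/(1/5.43 + 1/88.4 + 1/14.3) = 3.768 kΩ.
Node voltage V_A = V_in · R_p/(R_s + R_p) = 9.78 × 0.1540 = 1.506 mV.
Branch current I = V_A/R1 = 1.506/5.43 = 0.2774 µA.

I ≈ 0.277 µA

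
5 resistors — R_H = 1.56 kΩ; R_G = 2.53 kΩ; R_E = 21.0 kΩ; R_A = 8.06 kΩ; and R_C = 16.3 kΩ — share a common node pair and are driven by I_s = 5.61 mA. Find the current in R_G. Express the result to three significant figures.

I ≈ 1.75 mA

Conductances: ΣG = 1/1.56 + 1/2.53 + 1/21.0 + 1/8.06 + 1/16.3 = 1.269 (1/kΩ).
R_G takes the fraction G_k/ΣG = 0.3953/1.269 = 0.3114, so I = 5.61 × 0.3114 = 1.747 mA.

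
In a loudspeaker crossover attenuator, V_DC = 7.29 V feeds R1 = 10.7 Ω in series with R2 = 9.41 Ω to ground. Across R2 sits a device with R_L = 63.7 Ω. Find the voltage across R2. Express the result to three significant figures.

First combine the lower leg with the load: R2 ‖ R_L = 8.199 Ω.
Voltage divider with the loaded lower leg: V_out = 7.29 × 8.199/(10.7 + 8.199) = 7.29 × 0.4338 = 3.163 V.

V_out ≈ 3.16 V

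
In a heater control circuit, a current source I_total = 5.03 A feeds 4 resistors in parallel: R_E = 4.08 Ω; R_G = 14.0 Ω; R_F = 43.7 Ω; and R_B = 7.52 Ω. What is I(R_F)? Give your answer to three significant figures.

Total conductance ΣG = 1/4.08 + 1/14.0 + 1/43.7 + 1/7.52 = 0.4724 (units of 1/Ω).
Current divider: I(R_F) = I_total · G_k/ΣG = 5.03 × (0.02288/0.4724) = 5.03 × 0.04844 = 0.2437 A.

I ≈ 0.244 A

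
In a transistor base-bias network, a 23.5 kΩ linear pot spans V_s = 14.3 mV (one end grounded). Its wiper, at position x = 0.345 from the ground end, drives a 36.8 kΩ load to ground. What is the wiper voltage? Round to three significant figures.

Lower segment x·R_p = 8.107 kΩ; upper segment (1−x)·R_p = 15.39 kΩ.
(x·R_p) ‖ R_L = 6.644 kΩ.
V_out = 14.3 × 6.644/(15.39 + 6.644) = 4.311 mV.

V_out ≈ 4.31 mV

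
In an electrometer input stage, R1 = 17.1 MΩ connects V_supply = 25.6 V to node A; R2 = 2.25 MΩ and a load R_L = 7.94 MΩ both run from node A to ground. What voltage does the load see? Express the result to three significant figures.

V_out ≈ 2.38 V

The load sits in parallel with R2, giving an effective lower resistance R2' = R2·R_L/(R2+R_L) = 1.753 MΩ.
Then V_out = V_supply · R2'/(R1 + R2') = 25.6 × 1.753/18.85 = 2.381 V.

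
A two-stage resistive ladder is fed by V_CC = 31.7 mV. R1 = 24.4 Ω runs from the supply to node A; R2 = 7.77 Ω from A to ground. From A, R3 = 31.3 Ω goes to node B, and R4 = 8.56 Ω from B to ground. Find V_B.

V_B ≈ 1.43 mV

The second stage (R3 + R4 = 39.86 Ω) loads node A in parallel with R2.
R2 ‖ (R3+R4) = 6.502 Ω.
V_A = 31.7 × 6.502/(24.4 + 6.502) = 6.670 mV.
Then the unloaded second divider: V_B = V_A × R4/(R3+R4) = 6.670 × 0.2148 = 1.432 mV.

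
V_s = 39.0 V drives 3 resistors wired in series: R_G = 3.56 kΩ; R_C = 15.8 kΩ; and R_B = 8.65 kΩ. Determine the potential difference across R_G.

V ≈ 4.96 V

Series total: ΣR = 3.56 + 15.8 + 8.65 = 28.01 kΩ.
Voltage divider: V = V_s · (3.560 / 28.01) = 39.0 × 0.1271 = 4.957 V.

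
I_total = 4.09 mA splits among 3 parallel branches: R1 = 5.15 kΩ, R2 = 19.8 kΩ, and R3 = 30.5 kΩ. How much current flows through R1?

I ≈ 2.86 mA

Conductances: ΣG = 1/5.15 + 1/19.8 + 1/30.5 = 0.2775 (1/kΩ).
By the current-divider rule, I = I_total · G_k/ΣG = 4.09 × 0.6998 = 2.862 mA.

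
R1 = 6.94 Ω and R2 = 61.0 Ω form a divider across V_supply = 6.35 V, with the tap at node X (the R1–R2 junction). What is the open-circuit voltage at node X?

With X open, the divider is unloaded: V_th = 6.35 × 61.0/67.94 = 5.701 V.

V_th ≈ 5.70 V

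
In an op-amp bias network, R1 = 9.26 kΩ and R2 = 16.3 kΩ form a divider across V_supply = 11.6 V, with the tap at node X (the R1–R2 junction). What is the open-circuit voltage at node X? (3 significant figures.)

V_th ≈ 7.40 V

With X open, the divider is unloaded: V_th = 11.6 × 16.3/25.56 = 7.397 V.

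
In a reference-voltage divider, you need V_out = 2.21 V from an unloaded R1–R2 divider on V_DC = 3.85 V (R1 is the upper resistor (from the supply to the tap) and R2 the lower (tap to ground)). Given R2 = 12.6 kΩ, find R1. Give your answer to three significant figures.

R1 ≈ 9.35 kΩ

V_out/V_DC = R2/(R1+R2) = 0.5740.
So R1 = R2 · (V_DC/V_out − 1) = 12.6 × (3.85/2.21 − 1) = 12.6 × 0.7421 = 9.350 kΩ.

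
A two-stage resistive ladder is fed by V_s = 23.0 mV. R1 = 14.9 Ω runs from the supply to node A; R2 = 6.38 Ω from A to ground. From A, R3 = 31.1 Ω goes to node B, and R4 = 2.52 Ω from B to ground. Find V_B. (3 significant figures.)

The second stage (R3 + R4 = 33.62 Ω) loads node A in parallel with R2.
Effective lower resistance at A: R2 ‖ 33.62 = 5.362 Ω.
V_A = 23.0 × 5.362/(14.9 + 5.362) = 6.087 mV.
Stage 2 is unloaded, so V_B = V_A · R4/(R3+R4) = 6.087 × 2.52/33.62 = 0.4562 mV.

V_B ≈ 0.456 mV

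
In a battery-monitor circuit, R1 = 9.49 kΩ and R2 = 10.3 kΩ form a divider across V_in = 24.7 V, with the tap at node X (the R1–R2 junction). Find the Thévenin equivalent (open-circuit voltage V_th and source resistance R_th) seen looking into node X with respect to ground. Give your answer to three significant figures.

V_th ≈ 12.9 V, R_th ≈ 4.94 kΩ

With X open, the divider is unloaded: V_th = 24.7 × 10.3/19.79 = 12.86 V.
Zeroing V_in shorts the top of R1 to ground, so R_th = R1 ‖ R2 = 4.939 kΩ.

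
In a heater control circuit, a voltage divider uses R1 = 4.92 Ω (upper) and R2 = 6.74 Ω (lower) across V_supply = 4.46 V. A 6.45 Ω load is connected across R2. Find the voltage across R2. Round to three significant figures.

R2 ‖ R_L = (6.74 × 6.45)/(6.74 + 6.45) = 3.296 Ω.
Voltage divider with the loaded lower leg: V_out = 4.46 × 3.296/(4.92 + 3.296) = 4.46 × 0.4012 = 1.789 V.

V_out ≈ 1.79 V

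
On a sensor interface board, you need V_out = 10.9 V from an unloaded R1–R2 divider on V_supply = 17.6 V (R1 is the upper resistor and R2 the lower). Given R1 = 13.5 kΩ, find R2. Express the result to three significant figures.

R2 ≈ 22.0 kΩ

V_out/V_supply = R2/(R1+R2) = 0.6193.
R2 = R1 · 0.6193/(1 − 0.6193) = 21.96 kΩ.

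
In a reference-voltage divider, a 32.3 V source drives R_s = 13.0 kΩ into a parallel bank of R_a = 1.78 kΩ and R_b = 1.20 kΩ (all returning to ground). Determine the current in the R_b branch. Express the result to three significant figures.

Combine the parallel branches: R_p = (1/1.78 + 1/1.20)⁻¹ = 0.7168 kΩ.
V_A = 32.3 × 0.7168/13.72 = 1.688 V.
Branch current I = V_A/R_b = 1.688/1.20 = 1.407 mA.

I ≈ 1.41 mA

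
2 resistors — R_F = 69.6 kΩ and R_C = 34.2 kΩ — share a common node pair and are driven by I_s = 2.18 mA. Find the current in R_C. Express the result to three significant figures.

Two-branch current divider: I_k = I_s · R_other/(R_1 + R_2).
I(R_C) = 2.18 × 69.6/(69.6 + 34.2) = 2.18 × 0.6705 = 1.462 mA.

I ≈ 1.46 mA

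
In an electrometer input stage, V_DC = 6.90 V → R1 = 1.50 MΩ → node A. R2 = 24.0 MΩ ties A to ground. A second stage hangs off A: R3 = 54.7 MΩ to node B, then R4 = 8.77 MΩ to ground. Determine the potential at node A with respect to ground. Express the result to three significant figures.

The second stage (R3 + R4 = 63.47 MΩ) loads node A in parallel with R2.
Effective lower resistance at A: R2 ‖ 63.47 = 17.41 MΩ.
First divider: V_A = V_DC · 17.41/(1.50 + 17.41) = 6.353 V.

V_A ≈ 6.35 V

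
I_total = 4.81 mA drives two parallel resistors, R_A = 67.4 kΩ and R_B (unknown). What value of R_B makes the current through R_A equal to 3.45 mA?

Two-branch current divider: I_A = I_total · R_B/(R_A + R_B).
3.45/4.81 = R_B/(R_A + R_B) → R_B = R_A · (0.7173)/(1 − 0.7173) = 67.4 × 2.537 = 171.0 kΩ.

R_B ≈ 171 kΩ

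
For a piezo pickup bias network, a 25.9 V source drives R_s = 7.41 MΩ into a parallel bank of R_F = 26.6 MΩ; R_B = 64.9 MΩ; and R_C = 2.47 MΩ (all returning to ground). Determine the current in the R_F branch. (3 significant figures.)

I ≈ 0.222 µA

Parallel bank: R_p = 1/(1/26.6 + 1/64.9 + 1/2.47) = 2.184 MΩ.
V_A = 25.9 × 2.184/9.594 = 5.896 V.
Branch current I = V_A/R_F = 5.896/26.6 = 0.2217 µA.
(Check via current divider: I_total = 2.700 µA; share G_k/ΣG = 0.08211 → same result.)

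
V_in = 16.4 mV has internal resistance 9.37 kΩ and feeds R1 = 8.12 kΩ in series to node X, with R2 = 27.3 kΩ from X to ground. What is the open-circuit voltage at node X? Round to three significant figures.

V_th ≈ 10.0 mV

R1' = 9.37 + 8.12 = 17.49 kΩ (source resistance + R1).
With X open, the divider is unloaded: V_th = 16.4 × 27.3/44.79 = 9.996 mV.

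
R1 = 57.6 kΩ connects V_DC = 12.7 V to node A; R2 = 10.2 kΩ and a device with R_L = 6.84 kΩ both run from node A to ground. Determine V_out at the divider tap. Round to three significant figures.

V_out ≈ 0.843 V

First combine the lower leg with the load: R2 ‖ R_L = 4.094 kΩ.
Voltage divider with the loaded lower leg: V_out = 12.7 × 4.094/(57.6 + 4.094) = 12.7 × 0.06637 = 0.8428 V.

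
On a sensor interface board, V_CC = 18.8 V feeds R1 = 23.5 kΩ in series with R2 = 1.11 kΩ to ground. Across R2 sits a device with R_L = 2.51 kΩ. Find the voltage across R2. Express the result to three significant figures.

V_out ≈ 0.596 V

First combine the lower leg with the load: R2 ‖ R_L = 0.7696 kΩ.
Now apply the divider: V_out = 18.8 × 0.03171 = 0.5962 V.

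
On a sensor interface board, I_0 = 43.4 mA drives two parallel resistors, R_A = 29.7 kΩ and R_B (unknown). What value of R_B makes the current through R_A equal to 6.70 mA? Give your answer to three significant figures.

R_B ≈ 5.42 kΩ

Two-branch current divider: I_A = I_0 · R_B/(R_A + R_B).
With f = 0.1544, R_B = R_A · f/(1−f) = 29.7 × 0.1826 = 5.422 kΩ.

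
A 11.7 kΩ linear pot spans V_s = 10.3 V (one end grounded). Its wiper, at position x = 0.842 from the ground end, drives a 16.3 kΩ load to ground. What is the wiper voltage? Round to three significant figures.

Split the track: R_lower = x·R_p = 9.851 kΩ, R_upper = (1−x)·R_p = 1.849 kΩ.
Lower segment in parallel with the load: 9.851 ‖ 16.3 = 6.140 kΩ.
Loaded-divider output: V_out = 10.3 × 0.7686 = 7.917 V.

V_out ≈ 7.92 V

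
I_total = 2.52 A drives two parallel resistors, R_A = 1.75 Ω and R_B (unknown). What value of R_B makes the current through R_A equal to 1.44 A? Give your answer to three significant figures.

The fraction through R_A equals R_B/(R_A+R_B).
With f = 0.5714, R_B = R_A · f/(1−f) = 1.75 × 1.333 = 2.333 Ω.

R_B ≈ 2.33 Ω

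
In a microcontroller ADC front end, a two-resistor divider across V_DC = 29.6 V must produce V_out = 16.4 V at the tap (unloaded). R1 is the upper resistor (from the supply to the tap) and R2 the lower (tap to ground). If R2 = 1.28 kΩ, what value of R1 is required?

The divider ratio is R2/(R1+R2) = 16.4/29.6 = 0.5541.
R1 = R2·(1/k − 1) = 1.28 × 0.8049 = 1.030 kΩ.

R1 ≈ 1.03 kΩ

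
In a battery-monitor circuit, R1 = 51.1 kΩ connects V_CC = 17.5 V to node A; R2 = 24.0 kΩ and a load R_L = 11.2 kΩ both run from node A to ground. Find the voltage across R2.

The load sits in parallel with R2, giving an effective lower resistance R2' = R2·R_L/(R2+R_L) = 7.636 kΩ.
Now apply the divider: V_out = 17.5 × 0.1300 = 2.275 V.

V_out ≈ 2.28 V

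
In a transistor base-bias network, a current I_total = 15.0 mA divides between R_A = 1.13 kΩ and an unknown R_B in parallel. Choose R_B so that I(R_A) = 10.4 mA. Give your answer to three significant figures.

R_B ≈ 2.55 kΩ

Two-branch current divider: I_A = I_total · R_B/(R_A + R_B).
With f = 0.6933, R_B = R_A · f/(1−f) = 1.13 × 2.261 = 2.555 kΩ.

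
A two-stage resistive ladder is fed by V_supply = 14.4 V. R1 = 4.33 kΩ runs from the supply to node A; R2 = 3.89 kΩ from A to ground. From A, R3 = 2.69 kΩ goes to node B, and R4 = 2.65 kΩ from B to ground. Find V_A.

V_A ≈ 4.92 V

Looking into the second stage from A: R3 + R4 = 5.340 kΩ appears in parallel with R2.
R2 ‖ (R3+R4) = 2.251 kΩ.
V_A = 14.4 × 2.251/(4.33 + 2.251) = 4.925 V.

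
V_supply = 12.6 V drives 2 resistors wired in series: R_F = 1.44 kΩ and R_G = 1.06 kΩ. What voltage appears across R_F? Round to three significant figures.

ΣR = 1.44 + 1.06 = 2.500 kΩ.
V = V_supply · R/ΣR = 12.6 × 0.5760 = 7.258 V.

V ≈ 7.26 V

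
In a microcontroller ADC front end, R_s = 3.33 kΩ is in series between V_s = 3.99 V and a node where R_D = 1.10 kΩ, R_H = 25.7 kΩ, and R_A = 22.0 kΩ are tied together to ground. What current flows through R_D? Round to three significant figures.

Equivalent of the parallel group: R_p = 1.007 kΩ.
V_A by voltage divider: V_A = 3.99 × 1.007/(3.33 + 1.007) = 0.9261 V.
I(R_D) = V_A / R_D = 0.9261/1.10 = 0.8419 mA.

I ≈ 0.842 mA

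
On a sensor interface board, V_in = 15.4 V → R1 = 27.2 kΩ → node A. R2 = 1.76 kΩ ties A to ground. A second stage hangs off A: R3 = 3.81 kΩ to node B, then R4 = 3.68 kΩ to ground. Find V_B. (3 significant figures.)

Node A sees R2 in parallel with the series input of stage 2, R3 + R4 = 7.490 kΩ.
Effective lower resistance at A: R2 ‖ 7.490 = 1.425 kΩ.
First divider: V_A = V_in · 1.425/(27.2 + 1.425) = 0.7667 V.
V_B = V_A × 0.4913 = 0.3767 V.

V_B ≈ 0.377 V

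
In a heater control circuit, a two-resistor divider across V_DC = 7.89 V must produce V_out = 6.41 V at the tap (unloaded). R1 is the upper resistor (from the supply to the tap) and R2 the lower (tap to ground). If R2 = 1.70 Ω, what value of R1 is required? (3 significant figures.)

Required fraction k = V_out/V_DC = 0.8124.
Rearranging, R1 = R2·(1−k)/k = 1.70 × 0.2309 = 0.3925 Ω.

R1 ≈ 0.393 Ω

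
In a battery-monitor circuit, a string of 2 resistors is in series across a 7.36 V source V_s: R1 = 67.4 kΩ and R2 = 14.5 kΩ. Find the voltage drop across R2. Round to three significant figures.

ΣR = 67.4 + 14.5 = 81.90 kΩ.
By the voltage-divider rule, V = 7.36 × 14.50/81.90 = 1.303 V.

V ≈ 1.30 V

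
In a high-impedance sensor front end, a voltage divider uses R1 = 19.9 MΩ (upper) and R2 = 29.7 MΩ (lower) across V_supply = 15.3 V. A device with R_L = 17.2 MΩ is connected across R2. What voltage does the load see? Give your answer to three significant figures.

R2 ‖ R_L = (29.7 × 17.2)/(29.7 + 17.2) = 10.89 MΩ.
Voltage divider with the loaded lower leg: V_out = 15.3 × 10.89/(19.9 + 10.89) = 15.3 × 0.3537 = 5.412 V.
(Unloaded it would be 9.16 V; the load pulls it down.)

V_out ≈ 5.41 V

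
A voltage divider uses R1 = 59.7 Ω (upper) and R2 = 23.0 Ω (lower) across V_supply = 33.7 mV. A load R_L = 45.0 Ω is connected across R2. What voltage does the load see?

The load sits in parallel with R2, giving an effective lower resistance R2' = R2·R_L/(R2+R_L) = 15.22 Ω.
Voltage divider with the loaded lower leg: V_out = 33.7 × 15.22/(59.7 + 15.22) = 33.7 × 0.2032 = 6.846 mV.
(Unloaded it would be 9.37 mV; the load pulls it down.)

V_out ≈ 6.85 mV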